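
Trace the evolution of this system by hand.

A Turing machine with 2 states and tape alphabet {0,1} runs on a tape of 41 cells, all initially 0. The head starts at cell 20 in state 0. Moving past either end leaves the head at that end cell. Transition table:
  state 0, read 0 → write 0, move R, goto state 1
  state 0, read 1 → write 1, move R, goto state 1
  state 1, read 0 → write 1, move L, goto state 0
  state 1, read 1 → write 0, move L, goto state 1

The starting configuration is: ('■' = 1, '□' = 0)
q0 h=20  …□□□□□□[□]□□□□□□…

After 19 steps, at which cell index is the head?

15

step 0: q0 h=20  …□□□□□□[□]□□□□□□…
step 1: q1 h=21  …□□□□□□[□]□□□□□□…
step 2: q0 h=20  …□□□□□□[□]■□□□□□…
step 3: q1 h=21  …□□□□□□[■]□□□□□□…
step 4: q1 h=20  …□□□□□□[□]□□□□□□…
step 5: q0 h=19  …□□□□□□[□]■□□□□□…
step 6: q1 h=20  …□□□□□□[■]□□□□□□…
step 7: q1 h=19  …□□□□□□[□]□□□□□□…
step 8: q0 h=18  …□□□□□□[□]■□□□□□…
step 9: q1 h=19  …□□□□□□[■]□□□□□□…
step 10: q1 h=18  …□□□□□□[□]□□□□□□…
step 11: q0 h=17  …□□□□□□[□]■□□□□□…
step 12: q1 h=18  …□□□□□□[■]□□□□□□…
step 13: q1 h=17  …□□□□□□[□]□□□□□□…
step 14: q0 h=16  …□□□□□□[□]■□□□□□…
step 15: q1 h=17  …□□□□□□[■]□□□□□□…
step 16: q1 h=16  …□□□□□□[□]□□□□□□…
step 17: q0 h=15  …□□□□□□[□]■□□□□□…
step 18: q1 h=16  …□□□□□□[■]□□□□□□…
step 19: q1 h=15  …□□□□□□[□]□□□□□□…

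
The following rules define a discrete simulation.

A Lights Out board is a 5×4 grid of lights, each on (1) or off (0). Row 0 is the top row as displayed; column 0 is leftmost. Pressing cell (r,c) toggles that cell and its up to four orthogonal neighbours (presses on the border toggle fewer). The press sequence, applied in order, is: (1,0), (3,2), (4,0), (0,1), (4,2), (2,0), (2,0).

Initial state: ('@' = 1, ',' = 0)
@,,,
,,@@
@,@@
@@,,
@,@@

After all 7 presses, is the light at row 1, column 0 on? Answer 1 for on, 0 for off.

1

step 0: @,,,
,,@@
@,@@
@@,,
@,@@
step 1: ,,,,
@@@@
,,@@
@@,,
@,@@
step 2: ,,,,
@@@@
,,,@
@,@@
@,,@
step 3: ,,,,
@@@@
,,,@
,,@@
,@,@
step 4: @@@,
@,@@
,,,@
,,@@
,@,@
step 5: @@@,
@,@@
,,,@
,,,@
,,@,
step 6: @@@,
,,@@
@@,@
@,,@
,,@,
step 7: @@@,
@,@@
,,,@
,,,@
,,@,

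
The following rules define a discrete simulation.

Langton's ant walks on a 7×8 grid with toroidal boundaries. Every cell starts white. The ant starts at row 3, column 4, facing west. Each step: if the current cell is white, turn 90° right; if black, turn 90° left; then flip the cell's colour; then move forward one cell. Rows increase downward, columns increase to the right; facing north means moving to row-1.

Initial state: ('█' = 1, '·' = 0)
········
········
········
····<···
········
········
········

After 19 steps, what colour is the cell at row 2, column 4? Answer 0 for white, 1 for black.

t=0: ········
········
········
····<···
········
········
········
t=1: ········
········
····^···
····█···
········
········
········
t=2: ········
········
····█>··
····█···
········
········
········
t=3: ········
········
····██··
····█v··
········
········
········
t=4: ········
········
····██··
····<█··
········
········
········
t=5: ········
········
····██··
·····█··
····v···
········
········
t=6: ········
········
····██··
·····█··
···<█···
········
········
t=7: ········
········
····██··
···^·█··
···██···
········
········
t=8: ········
········
····██··
···█>█··
···██···
········
········
t=9: ········
········
····██··
···███··
···█v···
········
········
t=10: ········
········
····██··
···███··
···█·>··
········
········
t=11: ········
········
····██··
···███··
···█·█··
·····v··
········
t=12: ········
········
····██··
···███··
···█·█··
····<█··
········
t=13: ········
········
····██··
···███··
···█^█··
····██··
········
t=14: ········
········
····██··
···███··
···██>··
····██··
········
t=15: ········
········
····██··
···██^··
···██···
····██··
········
t=16: ········
········
····██··
···█<···
···██···
····██··
········
t=17: ········
········
····██··
···█····
···█v···
····██··
········
t=18: ········
········
····██··
···█····
···█·>··
····██··
········
t=19: ········
········
····██··
···█····
···█·█··
····█v··
········

1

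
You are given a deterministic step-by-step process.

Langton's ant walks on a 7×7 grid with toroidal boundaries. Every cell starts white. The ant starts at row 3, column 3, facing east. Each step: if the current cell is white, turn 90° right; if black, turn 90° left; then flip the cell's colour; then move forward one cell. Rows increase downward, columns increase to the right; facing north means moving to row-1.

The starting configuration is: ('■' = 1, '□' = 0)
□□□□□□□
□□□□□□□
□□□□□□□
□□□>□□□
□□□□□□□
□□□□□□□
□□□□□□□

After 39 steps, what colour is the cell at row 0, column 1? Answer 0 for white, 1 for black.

t=0: □□□□□□□
□□□□□□□
□□□□□□□
□□□>□□□
□□□□□□□
□□□□□□□
□□□□□□□
t=1: □□□□□□□
□□□□□□□
□□□□□□□
□□□■□□□
□□□v□□□
□□□□□□□
□□□□□□□
t=2: □□□□□□□
□□□□□□□
□□□□□□□
□□□■□□□
□□<■□□□
□□□□□□□
□□□□□□□
t=3: □□□□□□□
□□□□□□□
□□□□□□□
□□^■□□□
□□■■□□□
□□□□□□□
□□□□□□□
t=4: □□□□□□□
□□□□□□□
□□□□□□□
□□■>□□□
□□■■□□□
□□□□□□□
□□□□□□□
t=5: □□□□□□□
□□□□□□□
□□□^□□□
□□■□□□□
□□■■□□□
□□□□□□□
□□□□□□□
t=6: □□□□□□□
□□□□□□□
□□□■>□□
□□■□□□□
□□■■□□□
□□□□□□□
□□□□□□□
t=7: □□□□□□□
□□□□□□□
□□□■■□□
□□■□v□□
□□■■□□□
□□□□□□□
□□□□□□□
t=8: □□□□□□□
□□□□□□□
□□□■■□□
□□■<■□□
□□■■□□□
□□□□□□□
□□□□□□□
t=9: □□□□□□□
□□□□□□□
□□□^■□□
□□■■■□□
□□■■□□□
□□□□□□□
□□□□□□□
t=10: □□□□□□□
□□□□□□□
□□<□■□□
□□■■■□□
□□■■□□□
□□□□□□□
□□□□□□□
t=11: □□□□□□□
□□^□□□□
□□■□■□□
□□■■■□□
□□■■□□□
□□□□□□□
□□□□□□□
t=12: □□□□□□□
□□■>□□□
□□■□■□□
□□■■■□□
□□■■□□□
□□□□□□□
□□□□□□□
t=13: □□□□□□□
□□■■□□□
□□■v■□□
□□■■■□□
□□■■□□□
□□□□□□□
□□□□□□□
t=14: □□□□□□□
□□■■□□□
□□<■■□□
□□■■■□□
□□■■□□□
□□□□□□□
□□□□□□□
t=15: □□□□□□□
□□■■□□□
□□□■■□□
□□v■■□□
□□■■□□□
□□□□□□□
□□□□□□□
t=16: □□□□□□□
□□■■□□□
□□□■■□□
□□□>■□□
□□■■□□□
□□□□□□□
□□□□□□□
t=17: □□□□□□□
□□■■□□□
□□□^■□□
□□□□■□□
□□■■□□□
□□□□□□□
□□□□□□□
t=18: □□□□□□□
□□■■□□□
□□<□■□□
□□□□■□□
□□■■□□□
□□□□□□□
□□□□□□□
t=19: □□□□□□□
□□^■□□□
□□■□■□□
□□□□■□□
□□■■□□□
□□□□□□□
□□□□□□□
t=20: □□□□□□□
□<□■□□□
□□■□■□□
□□□□■□□
□□■■□□□
□□□□□□□
□□□□□□□
t=21: □^□□□□□
□■□■□□□
□□■□■□□
□□□□■□□
□□■■□□□
□□□□□□□
□□□□□□□
t=22: □■>□□□□
□■□■□□□
□□■□■□□
□□□□■□□
□□■■□□□
□□□□□□□
□□□□□□□
t=23: □■■□□□□
□■v■□□□
□□■□■□□
□□□□■□□
□□■■□□□
□□□□□□□
□□□□□□□
t=24: □■■□□□□
□<■■□□□
□□■□■□□
□□□□■□□
□□■■□□□
□□□□□□□
□□□□□□□
t=25: □■■□□□□
□□■■□□□
□v■□■□□
□□□□■□□
□□■■□□□
□□□□□□□
□□□□□□□
t=26: □■■□□□□
□□■■□□□
<■■□■□□
□□□□■□□
□□■■□□□
□□□□□□□
□□□□□□□
t=27: □■■□□□□
^□■■□□□
■■■□■□□
□□□□■□□
□□■■□□□
□□□□□□□
□□□□□□□
t=28: □■■□□□□
■>■■□□□
■■■□■□□
□□□□■□□
□□■■□□□
□□□□□□□
□□□□□□□
t=29: □■■□□□□
■■■■□□□
■v■□■□□
□□□□■□□
□□■■□□□
□□□□□□□
□□□□□□□
t=30: □■■□□□□
■■■■□□□
■□>□■□□
□□□□■□□
□□■■□□□
□□□□□□□
□□□□□□□
t=31: □■■□□□□
■■^■□□□
■□□□■□□
□□□□■□□
□□■■□□□
□□□□□□□
□□□□□□□
t=32: □■■□□□□
■<□■□□□
■□□□■□□
□□□□■□□
□□■■□□□
□□□□□□□
□□□□□□□
t=33: □■■□□□□
■□□■□□□
■v□□■□□
□□□□■□□
□□■■□□□
□□□□□□□
□□□□□□□
t=34: □■■□□□□
■□□■□□□
<■□□■□□
□□□□■□□
□□■■□□□
□□□□□□□
□□□□□□□
t=35: □■■□□□□
■□□■□□□
□■□□■□□
v□□□■□□
□□■■□□□
□□□□□□□
□□□□□□□
t=36: □■■□□□□
■□□■□□□
□■□□■□□
■□□□■□<
□□■■□□□
□□□□□□□
□□□□□□□
t=37: □■■□□□□
■□□■□□□
□■□□■□^
■□□□■□■
□□■■□□□
□□□□□□□
□□□□□□□
t=38: □■■□□□□
■□□■□□□
>■□□■□■
■□□□■□■
□□■■□□□
□□□□□□□
□□□□□□□
t=39: □■■□□□□
■□□■□□□
■■□□■□■
v□□□■□■
□□■■□□□
□□□□□□□
□□□□□□□

1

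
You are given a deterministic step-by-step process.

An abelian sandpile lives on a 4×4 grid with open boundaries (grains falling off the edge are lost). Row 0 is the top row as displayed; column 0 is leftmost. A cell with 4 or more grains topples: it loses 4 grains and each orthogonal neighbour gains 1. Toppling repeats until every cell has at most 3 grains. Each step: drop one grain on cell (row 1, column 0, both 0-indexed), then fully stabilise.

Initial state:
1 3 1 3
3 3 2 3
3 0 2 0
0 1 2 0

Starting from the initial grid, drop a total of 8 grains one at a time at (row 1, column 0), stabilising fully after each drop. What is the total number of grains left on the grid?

28

[0] 1 3 1 3
3 3 2 3
3 0 2 0
0 1 2 0
[1] 3 0 2 3
2 1 3 3
0 2 2 0
1 1 2 0
[2] 3 0 2 3
3 1 3 3
0 2 2 0
1 1 2 0
[3] 0 1 2 3
1 2 3 3
1 2 2 0
1 1 2 0
[4] 0 1 2 3
2 2 3 3
1 2 2 0
1 1 2 0
[5] 0 1 2 3
3 2 3 3
1 2 2 0
1 1 2 0
[6] 1 1 2 3
0 3 3 3
2 2 2 0
1 1 2 0
[7] 1 1 2 3
1 3 3 3
2 2 2 0
1 1 2 0
[8] 1 1 2 3
2 3 3 3
2 2 2 0
1 1 2 0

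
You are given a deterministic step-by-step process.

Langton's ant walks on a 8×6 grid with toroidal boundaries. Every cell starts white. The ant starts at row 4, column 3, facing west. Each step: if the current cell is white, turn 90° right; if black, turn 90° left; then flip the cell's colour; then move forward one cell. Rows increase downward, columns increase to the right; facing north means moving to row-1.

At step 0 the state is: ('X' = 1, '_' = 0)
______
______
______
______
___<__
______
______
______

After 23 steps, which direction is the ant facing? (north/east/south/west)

north

[0] ______
______
______
______
___<__
______
______
______
[1] ______
______
______
___^__
___X__
______
______
______
[2] ______
______
______
___X>_
___X__
______
______
______
[3] ______
______
______
___XX_
___Xv_
______
______
______
[4] ______
______
______
___XX_
___<X_
______
______
______
[5] ______
______
______
___XX_
____X_
___v__
______
______
[6] ______
______
______
___XX_
____X_
__<X__
______
______
[7] ______
______
______
___XX_
__^_X_
__XX__
______
______
[8] ______
______
______
___XX_
__X>X_
__XX__
______
______
[9] ______
______
______
___XX_
__XXX_
__Xv__
______
______
[10] ______
______
______
___XX_
__XXX_
__X_>_
______
______
[11] ______
______
______
___XX_
__XXX_
__X_X_
____v_
______
[12] ______
______
______
___XX_
__XXX_
__X_X_
___<X_
______
[13] ______
______
______
___XX_
__XXX_
__X^X_
___XX_
______
[14] ______
______
______
___XX_
__XXX_
__XX>_
___XX_
______
[15] ______
______
______
___XX_
__XX^_
__XX__
___XX_
______
[16] ______
______
______
___XX_
__X<__
__XX__
___XX_
______
[17] ______
______
______
___XX_
__X___
__Xv__
___XX_
______
[18] ______
______
______
___XX_
__X___
__X_>_
___XX_
______
[19] ______
______
______
___XX_
__X___
__X_X_
___Xv_
______
[20] ______
______
______
___XX_
__X___
__X_X_
___X_>
______
[21] ______
______
______
___XX_
__X___
__X_X_
___X_X
_____v
[22] ______
______
______
___XX_
__X___
__X_X_
___X_X
____<X
[23] ______
______
______
___XX_
__X___
__X_X_
___X^X
____XX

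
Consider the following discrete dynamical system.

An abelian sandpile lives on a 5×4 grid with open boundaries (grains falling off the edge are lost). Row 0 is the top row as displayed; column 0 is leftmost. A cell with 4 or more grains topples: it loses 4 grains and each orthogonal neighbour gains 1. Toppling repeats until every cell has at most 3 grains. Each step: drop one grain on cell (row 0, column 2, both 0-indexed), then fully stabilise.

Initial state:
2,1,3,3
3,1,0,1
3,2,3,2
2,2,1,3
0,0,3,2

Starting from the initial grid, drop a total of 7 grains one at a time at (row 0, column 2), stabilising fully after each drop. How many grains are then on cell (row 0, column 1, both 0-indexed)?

3

t=0: 2,1,3,3
3,1,0,1
3,2,3,2
2,2,1,3
0,0,3,2
t=1: 2,2,1,0
3,1,1,2
3,2,3,2
2,2,1,3
0,0,3,2
t=2: 2,2,2,0
3,1,1,2
3,2,3,2
2,2,1,3
0,0,3,2
t=3: 2,2,3,0
3,1,1,2
3,2,3,2
2,2,1,3
0,0,3,2
t=4: 2,3,0,1
3,1,2,2
3,2,3,2
2,2,1,3
0,0,3,2
t=5: 2,3,1,1
3,1,2,2
3,2,3,2
2,2,1,3
0,0,3,2
t=6: 2,3,2,1
3,1,2,2
3,2,3,2
2,2,1,3
0,0,3,2
t=7: 2,3,3,1
3,1,2,2
3,2,3,2
2,2,1,3
0,0,3,2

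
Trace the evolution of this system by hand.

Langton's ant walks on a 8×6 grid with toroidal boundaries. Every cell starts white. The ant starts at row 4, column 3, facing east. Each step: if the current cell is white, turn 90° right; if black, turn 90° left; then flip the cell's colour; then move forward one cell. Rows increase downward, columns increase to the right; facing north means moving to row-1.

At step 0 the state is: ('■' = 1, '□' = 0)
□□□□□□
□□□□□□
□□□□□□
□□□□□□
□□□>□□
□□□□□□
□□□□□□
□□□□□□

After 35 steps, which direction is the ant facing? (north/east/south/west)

south

step 0: □□□□□□
□□□□□□
□□□□□□
□□□□□□
□□□>□□
□□□□□□
□□□□□□
□□□□□□
step 1: □□□□□□
□□□□□□
□□□□□□
□□□□□□
□□□■□□
□□□v□□
□□□□□□
□□□□□□
step 2: □□□□□□
□□□□□□
□□□□□□
□□□□□□
□□□■□□
□□<■□□
□□□□□□
□□□□□□
step 3: □□□□□□
□□□□□□
□□□□□□
□□□□□□
□□^■□□
□□■■□□
□□□□□□
□□□□□□
step 4: □□□□□□
□□□□□□
□□□□□□
□□□□□□
□□■>□□
□□■■□□
□□□□□□
□□□□□□
step 5: □□□□□□
□□□□□□
□□□□□□
□□□^□□
□□■□□□
□□■■□□
□□□□□□
□□□□□□
step 6: □□□□□□
□□□□□□
□□□□□□
□□□■>□
□□■□□□
□□■■□□
□□□□□□
□□□□□□
step 7: □□□□□□
□□□□□□
□□□□□□
□□□■■□
□□■□v□
□□■■□□
□□□□□□
□□□□□□
step 8: □□□□□□
□□□□□□
□□□□□□
□□□■■□
□□■<■□
□□■■□□
□□□□□□
□□□□□□
step 9: □□□□□□
□□□□□□
□□□□□□
□□□^■□
□□■■■□
□□■■□□
□□□□□□
□□□□□□
step 10: □□□□□□
□□□□□□
□□□□□□
□□<□■□
□□■■■□
□□■■□□
□□□□□□
□□□□□□
step 11: □□□□□□
□□□□□□
□□^□□□
□□■□■□
□□■■■□
□□■■□□
□□□□□□
□□□□□□
step 12: □□□□□□
□□□□□□
□□■>□□
□□■□■□
□□■■■□
□□■■□□
□□□□□□
□□□□□□
step 13: □□□□□□
□□□□□□
□□■■□□
□□■v■□
□□■■■□
□□■■□□
□□□□□□
□□□□□□
step 14: □□□□□□
□□□□□□
□□■■□□
□□<■■□
□□■■■□
□□■■□□
□□□□□□
□□□□□□
step 15: □□□□□□
□□□□□□
□□■■□□
□□□■■□
□□v■■□
□□■■□□
□□□□□□
□□□□□□
step 16: □□□□□□
□□□□□□
□□■■□□
□□□■■□
□□□>■□
□□■■□□
□□□□□□
□□□□□□
step 17: □□□□□□
□□□□□□
□□■■□□
□□□^■□
□□□□■□
□□■■□□
□□□□□□
□□□□□□
step 18: □□□□□□
□□□□□□
□□■■□□
□□<□■□
□□□□■□
□□■■□□
□□□□□□
□□□□□□
step 19: □□□□□□
□□□□□□
□□^■□□
□□■□■□
□□□□■□
□□■■□□
□□□□□□
□□□□□□
step 20: □□□□□□
□□□□□□
□<□■□□
□□■□■□
□□□□■□
□□■■□□
□□□□□□
□□□□□□
step 21: □□□□□□
□^□□□□
□■□■□□
□□■□■□
□□□□■□
□□■■□□
□□□□□□
□□□□□□
step 22: □□□□□□
□■>□□□
□■□■□□
□□■□■□
□□□□■□
□□■■□□
□□□□□□
□□□□□□
step 23: □□□□□□
□■■□□□
□■v■□□
□□■□■□
□□□□■□
□□■■□□
□□□□□□
□□□□□□
step 24: □□□□□□
□■■□□□
□<■■□□
□□■□■□
□□□□■□
□□■■□□
□□□□□□
□□□□□□
step 25: □□□□□□
□■■□□□
□□■■□□
□v■□■□
□□□□■□
□□■■□□
□□□□□□
□□□□□□
step 26: □□□□□□
□■■□□□
□□■■□□
<■■□■□
□□□□■□
□□■■□□
□□□□□□
□□□□□□
step 27: □□□□□□
□■■□□□
^□■■□□
■■■□■□
□□□□■□
□□■■□□
□□□□□□
□□□□□□
step 28: □□□□□□
□■■□□□
■>■■□□
■■■□■□
□□□□■□
□□■■□□
□□□□□□
□□□□□□
step 29: □□□□□□
□■■□□□
■■■■□□
■v■□■□
□□□□■□
□□■■□□
□□□□□□
□□□□□□
step 30: □□□□□□
□■■□□□
■■■■□□
■□>□■□
□□□□■□
□□■■□□
□□□□□□
□□□□□□
step 31: □□□□□□
□■■□□□
■■^■□□
■□□□■□
□□□□■□
□□■■□□
□□□□□□
□□□□□□
step 32: □□□□□□
□■■□□□
■<□■□□
■□□□■□
□□□□■□
□□■■□□
□□□□□□
□□□□□□
step 33: □□□□□□
□■■□□□
■□□■□□
■v□□■□
□□□□■□
□□■■□□
□□□□□□
□□□□□□
step 34: □□□□□□
□■■□□□
■□□■□□
<■□□■□
□□□□■□
□□■■□□
□□□□□□
□□□□□□
step 35: □□□□□□
□■■□□□
■□□■□□
□■□□■□
v□□□■□
□□■■□□
□□□□□□
□□□□□□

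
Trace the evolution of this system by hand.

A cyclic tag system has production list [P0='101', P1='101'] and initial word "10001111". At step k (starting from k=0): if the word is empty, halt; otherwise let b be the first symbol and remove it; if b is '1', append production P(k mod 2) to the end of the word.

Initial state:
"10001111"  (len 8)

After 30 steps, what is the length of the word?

38

gen 0: "10001111"  (len 8)
gen 1: "0001111101"  (len 10)
gen 2: "001111101"  (len 9)
gen 3: "01111101"  (len 8)
gen 4: "1111101"  (len 7)
gen 5: "111101101"  (len 9)
gen 6: "11101101101"  (len 11)
gen 7: "1101101101101"  (len 13)
gen 8: "101101101101101"  (len 15)
gen 9: "01101101101101101"  (len 17)
gen 10: "1101101101101101"  (len 16)
gen 11: "101101101101101101"  (len 18)
gen 12: "01101101101101101101"  (len 20)
gen 13: "1101101101101101101"  (len 19)
gen 14: "101101101101101101101"  (len 21)
gen 15: "01101101101101101101101"  (len 23)
gen 16: "1101101101101101101101"  (len 22)
gen 17: "101101101101101101101101"  (len 24)
gen 18: "01101101101101101101101101"  (len 26)
gen 19: "1101101101101101101101101"  (len 25)
gen 20: "101101101101101101101101101"  (len 27)
gen 21: "01101101101101101101101101101"  (len 29)
gen 22: "1101101101101101101101101101"  (len 28)
gen 23: "101101101101101101101101101101"  (len 30)
gen 24: "01101101101101101101101101101101"  (len 32)
gen 25: "1101101101101101101101101101101"  (len 31)
gen 26: "101101101101101101101101101101101"  (len 33)
gen 27: "01101101101101101101101101101101101"  (len 35)
gen 28: "1101101101101101101101101101101101"  (len 34)
gen 29: "101101101101101101101101101101101101"  (len 36)
gen 30: "01101101101101101101101101101101101101"  (len 38)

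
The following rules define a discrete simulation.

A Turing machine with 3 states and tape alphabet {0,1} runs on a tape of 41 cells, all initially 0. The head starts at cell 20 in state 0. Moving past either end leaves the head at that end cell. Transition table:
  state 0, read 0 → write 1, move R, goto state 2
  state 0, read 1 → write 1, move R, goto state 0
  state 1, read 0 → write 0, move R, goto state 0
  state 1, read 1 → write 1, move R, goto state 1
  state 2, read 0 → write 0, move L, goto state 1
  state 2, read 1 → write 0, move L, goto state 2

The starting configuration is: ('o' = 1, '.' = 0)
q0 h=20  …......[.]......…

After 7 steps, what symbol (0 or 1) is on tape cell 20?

0) q0 h=20  …......[.]......…
1) q2 h=21  ….....o[.]......…
2) q1 h=20  …......[o]......…
3) q1 h=21  ….....o[.]......…
4) q0 h=22  …....o.[.]......…
5) q2 h=23  …...o.o[.]......…
6) q1 h=22  …....o.[o]......…
7) q1 h=23  …...o.o[.]......…

1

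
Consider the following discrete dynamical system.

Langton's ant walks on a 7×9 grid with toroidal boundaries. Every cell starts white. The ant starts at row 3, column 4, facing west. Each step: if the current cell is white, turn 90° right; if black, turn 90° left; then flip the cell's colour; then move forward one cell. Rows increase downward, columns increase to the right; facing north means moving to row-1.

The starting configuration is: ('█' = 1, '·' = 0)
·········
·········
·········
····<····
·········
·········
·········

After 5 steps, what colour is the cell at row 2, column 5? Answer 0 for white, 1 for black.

1

gen 0: ·········
·········
·········
····<····
·········
·········
·········
gen 1: ·········
·········
····^····
····█····
·········
·········
·········
gen 2: ·········
·········
····█>···
····█····
·········
·········
·········
gen 3: ·········
·········
····██···
····█v···
·········
·········
·········
gen 4: ·········
·········
····██···
····<█···
·········
·········
·········
gen 5: ·········
·········
····██···
·····█···
····v····
·········
·········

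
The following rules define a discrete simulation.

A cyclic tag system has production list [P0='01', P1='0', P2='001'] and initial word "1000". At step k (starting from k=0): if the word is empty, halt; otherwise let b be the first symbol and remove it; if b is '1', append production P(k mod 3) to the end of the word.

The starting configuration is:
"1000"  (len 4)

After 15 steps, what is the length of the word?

3

gen 0: "1000"  (len 4)
gen 1: "00001"  (len 5)
gen 2: "0001"  (len 4)
gen 3: "001"  (len 3)
gen 4: "01"  (len 2)
gen 5: "1"  (len 1)
gen 6: "001"  (len 3)
gen 7: "01"  (len 2)
gen 8: "1"  (len 1)
gen 9: "001"  (len 3)
gen 10: "01"  (len 2)
gen 11: "1"  (len 1)
gen 12: "001"  (len 3)
gen 13: "01"  (len 2)
gen 14: "1"  (len 1)
gen 15: "001"  (len 3)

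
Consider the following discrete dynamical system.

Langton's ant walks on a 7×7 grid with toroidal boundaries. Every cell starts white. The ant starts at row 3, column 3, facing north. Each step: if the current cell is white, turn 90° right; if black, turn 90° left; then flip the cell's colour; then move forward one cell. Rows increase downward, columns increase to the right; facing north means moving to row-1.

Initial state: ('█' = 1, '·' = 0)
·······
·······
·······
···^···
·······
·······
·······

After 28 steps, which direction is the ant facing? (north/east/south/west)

north

step 0: ·······
·······
·······
···^···
·······
·······
·······
step 1: ·······
·······
·······
···█>··
·······
·······
·······
step 2: ·······
·······
·······
···██··
····v··
·······
·······
step 3: ·······
·······
·······
···██··
···<█··
·······
·······
step 4: ·······
·······
·······
···^█··
···██··
·······
·······
step 5: ·······
·······
·······
··<·█··
···██··
·······
·······
step 6: ·······
·······
··^····
··█·█··
···██··
·······
·······
step 7: ·······
·······
··█>···
··█·█··
···██··
·······
·······
step 8: ·······
·······
··██···
··█v█··
···██··
·······
·······
step 9: ·······
·······
··██···
··<██··
···██··
·······
·······
step 10: ·······
·······
··██···
···██··
··v██··
·······
·······
step 11: ·······
·······
··██···
···██··
·<███··
·······
·······
step 12: ·······
·······
··██···
·^·██··
·████··
·······
·······
step 13: ·······
·······
··██···
·█>██··
·████··
·······
·······
step 14: ·······
·······
··██···
·████··
·█v██··
·······
·······
step 15: ·······
·······
··██···
·████··
·█·>█··
·······
·······
step 16: ·······
·······
··██···
·██^█··
·█··█··
·······
·······
step 17: ·······
·······
··██···
·█<·█··
·█··█··
·······
·······
step 18: ·······
·······
··██···
·█··█··
·█v·█··
·······
·······
step 19: ·······
·······
··██···
·█··█··
·<█·█··
·······
·······
step 20: ·······
·······
··██···
·█··█··
··█·█··
·v·····
·······
step 21: ·······
·······
··██···
·█··█··
··█·█··
<█·····
·······
step 22: ·······
·······
··██···
·█··█··
^·█·█··
██·····
·······
step 23: ·······
·······
··██···
·█··█··
█>█·█··
██·····
·······
step 24: ·······
·······
··██···
·█··█··
███·█··
█v·····
·······
step 25: ·······
·······
··██···
·█··█··
███·█··
█·>····
·······
step 26: ·······
·······
··██···
·█··█··
███·█··
█·█····
··v····
step 27: ·······
·······
··██···
·█··█··
███·█··
█·█····
·<█····
step 28: ·······
·······
··██···
·█··█··
███·█··
█^█····
·██····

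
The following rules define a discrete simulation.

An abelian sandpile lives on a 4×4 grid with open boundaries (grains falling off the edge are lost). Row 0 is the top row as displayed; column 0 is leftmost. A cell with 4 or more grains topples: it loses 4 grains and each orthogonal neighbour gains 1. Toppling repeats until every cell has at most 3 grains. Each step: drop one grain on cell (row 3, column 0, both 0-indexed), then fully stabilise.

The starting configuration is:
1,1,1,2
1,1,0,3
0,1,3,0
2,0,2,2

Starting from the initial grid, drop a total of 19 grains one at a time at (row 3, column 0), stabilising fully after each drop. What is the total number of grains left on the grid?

step 0: 1,1,1,2
1,1,0,3
0,1,3,0
2,0,2,2
step 1: 1,1,1,2
1,1,0,3
0,1,3,0
3,0,2,2
step 2: 1,1,1,2
1,1,0,3
1,1,3,0
0,1,2,2
step 3: 1,1,1,2
1,1,0,3
1,1,3,0
1,1,2,2
step 4: 1,1,1,2
1,1,0,3
1,1,3,0
2,1,2,2
step 5: 1,1,1,2
1,1,0,3
1,1,3,0
3,1,2,2
step 6: 1,1,1,2
1,1,0,3
2,1,3,0
0,2,2,2
step 7: 1,1,1,2
1,1,0,3
2,1,3,0
1,2,2,2
step 8: 1,1,1,2
1,1,0,3
2,1,3,0
2,2,2,2
step 9: 1,1,1,2
1,1,0,3
2,1,3,0
3,2,2,2
step 10: 1,1,1,2
1,1,0,3
3,1,3,0
0,3,2,2
step 11: 1,1,1,2
1,1,0,3
3,1,3,0
1,3,2,2
step 12: 1,1,1,2
1,1,0,3
3,1,3,0
2,3,2,2
step 13: 1,1,1,2
1,1,0,3
3,1,3,0
3,3,2,2
step 14: 1,1,1,2
2,1,0,3
0,3,3,0
2,0,3,2
step 15: 1,1,1,2
2,1,0,3
0,3,3,0
3,0,3,2
step 16: 1,1,1,2
2,1,0,3
1,3,3,0
0,1,3,2
step 17: 1,1,1,2
2,1,0,3
1,3,3,0
1,1,3,2
step 18: 1,1,1,2
2,1,0,3
1,3,3,0
2,1,3,2
step 19: 1,1,1,2
2,1,0,3
1,3,3,0
3,1,3,2

27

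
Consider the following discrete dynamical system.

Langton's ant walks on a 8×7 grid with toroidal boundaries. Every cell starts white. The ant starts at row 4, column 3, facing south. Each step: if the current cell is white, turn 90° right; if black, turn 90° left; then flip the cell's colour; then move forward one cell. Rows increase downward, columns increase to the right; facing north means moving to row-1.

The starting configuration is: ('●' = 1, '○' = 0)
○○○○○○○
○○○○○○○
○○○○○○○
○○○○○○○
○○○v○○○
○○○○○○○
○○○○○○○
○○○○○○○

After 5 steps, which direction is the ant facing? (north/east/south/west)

k=0  ○○○○○○○
○○○○○○○
○○○○○○○
○○○○○○○
○○○v○○○
○○○○○○○
○○○○○○○
○○○○○○○
k=1  ○○○○○○○
○○○○○○○
○○○○○○○
○○○○○○○
○○<●○○○
○○○○○○○
○○○○○○○
○○○○○○○
k=2  ○○○○○○○
○○○○○○○
○○○○○○○
○○^○○○○
○○●●○○○
○○○○○○○
○○○○○○○
○○○○○○○
k=3  ○○○○○○○
○○○○○○○
○○○○○○○
○○●>○○○
○○●●○○○
○○○○○○○
○○○○○○○
○○○○○○○
k=4  ○○○○○○○
○○○○○○○
○○○○○○○
○○●●○○○
○○●v○○○
○○○○○○○
○○○○○○○
○○○○○○○
k=5  ○○○○○○○
○○○○○○○
○○○○○○○
○○●●○○○
○○●○>○○
○○○○○○○
○○○○○○○
○○○○○○○

east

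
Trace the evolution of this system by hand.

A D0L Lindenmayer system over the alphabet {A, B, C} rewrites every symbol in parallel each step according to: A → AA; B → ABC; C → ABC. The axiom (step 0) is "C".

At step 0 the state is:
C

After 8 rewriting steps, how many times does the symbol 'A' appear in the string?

1024

gen 0: C
gen 1: ABC
gen 2: AAABCABC
gen 3: AAAAAAABCABCAAABCABC
gen 4: AAAAAAAAAAAAAAABCABCAAABCABCAAAAAAABCABCAAABCABC
gen 5: AAAAAAAAAAAAAAAAAAAAAAAAAAAAAAABCABCAAABCABCAAAAAAABCABCAAABCABCAAAAAAAAAAAAAAABCABCAAABCABCAAAAAAABCABCAAABCABC
gen 6: AAAAAAAAAAAAAAAAAAAAAAAAAAAAAAAAAAAAAAAAAAAAAAAAAAAAAAAAAA…BCAAABCABCAAAAAAAAAAAAAAABCABCAAABCABCAAAAAAABCABCAAABCABC  (len 256)
gen 7: AAAAAAAAAAAAAAAAAAAAAAAAAAAAAAAAAAAAAAAAAAAAAAAAAAAAAAAAAA…BCAAABCABCAAAAAAAAAAAAAAABCABCAAABCABCAAAAAAABCABCAAABCABC  (len 576)
gen 8: AAAAAAAAAAAAAAAAAAAAAAAAAAAAAAAAAAAAAAAAAAAAAAAAAAAAAAAAAA…BCAAABCABCAAAAAAAAAAAAAAABCABCAAABCABCAAAAAAABCABCAAABCABC  (len 1280)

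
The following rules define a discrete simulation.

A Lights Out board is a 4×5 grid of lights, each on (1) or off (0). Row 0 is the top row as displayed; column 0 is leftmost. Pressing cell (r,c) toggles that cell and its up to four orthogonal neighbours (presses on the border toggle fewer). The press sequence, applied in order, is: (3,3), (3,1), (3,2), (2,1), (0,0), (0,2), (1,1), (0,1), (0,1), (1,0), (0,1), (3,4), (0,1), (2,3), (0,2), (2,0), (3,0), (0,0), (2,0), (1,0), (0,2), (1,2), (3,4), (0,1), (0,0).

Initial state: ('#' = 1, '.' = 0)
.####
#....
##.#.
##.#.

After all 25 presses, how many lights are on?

gen 0: .####
#....
##.#.
##.#.
gen 1: .####
#....
##...
###.#
gen 2: .####
#....
#....
....#
gen 3: .####
#....
#.#..
.####
gen 4: .####
##...
.#...
..###
gen 5: #.###
.#...
.#...
..###
gen 6: ##..#
.##..
.#...
..###
gen 7: #...#
#....
.....
..###
gen 8: .##.#
##...
.....
..###
gen 9: #...#
#....
.....
..###
gen 10: ....#
.#...
#....
..###
gen 11: ###.#
.....
#....
..###
gen 12: ###.#
.....
#...#
..#..
gen 13: ....#
.#...
#...#
..#..
gen 14: ....#
.#.#.
#.##.
..##.
gen 15: .####
.###.
#.##.
..##.
gen 16: .####
####.
.###.
#.##.
gen 17: .####
####.
####.
.###.
gen 18: #.###
.###.
####.
.###.
gen 19: #.###
####.
..##.
####.
gen 20: ..###
..##.
#.##.
####.
gen 21: .#..#
...#.
#.##.
####.
gen 22: .##.#
.##..
#..#.
####.
gen 23: .##.#
.##..
#..##
###.#
gen 24: #...#
..#..
#..##
###.#
gen 25: .#..#
#.#..
#..##
###.#

11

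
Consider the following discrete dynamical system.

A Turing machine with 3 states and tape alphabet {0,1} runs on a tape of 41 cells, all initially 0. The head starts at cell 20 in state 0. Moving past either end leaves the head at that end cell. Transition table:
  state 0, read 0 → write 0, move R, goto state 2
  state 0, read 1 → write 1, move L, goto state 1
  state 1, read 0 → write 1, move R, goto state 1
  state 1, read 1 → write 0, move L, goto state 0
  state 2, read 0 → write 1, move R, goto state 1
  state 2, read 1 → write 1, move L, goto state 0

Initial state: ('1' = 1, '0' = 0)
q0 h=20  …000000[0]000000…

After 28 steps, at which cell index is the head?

0) q0 h=20  …000000[0]000000…
1) q2 h=21  …000000[0]000000…
2) q1 h=22  …000001[0]000000…
3) q1 h=23  …000011[0]000000…
4) q1 h=24  …000111[0]000000…
5) q1 h=25  …001111[0]000000…
6) q1 h=26  …011111[0]000000…
7) q1 h=27  …111111[0]000000…
8) q1 h=28  …111111[0]000000…
9) q1 h=29  …111111[0]000000…
10) q1 h=30  …111111[0]000000…
11) q1 h=31  …111111[0]000000…
12) q1 h=32  …111111[0]000000…
13) q1 h=33  …111111[0]000000…
14) q1 h=34  …111111[0]000000|
15) q1 h=35  …111111[0]00000|
16) q1 h=36  …111111[0]0000|
17) q1 h=37  …111111[0]000|
18) q1 h=38  …111111[0]00|
19) q1 h=39  …111111[0]0|
20) q1 h=40  …111111[0]|
21) q1 h=40  …111111[1]|
22) q0 h=39  …111111[1]0|
23) q1 h=38  …111111[1]10|
24) q0 h=37  …111111[1]010|
25) q1 h=36  …111111[1]1010|
26) q0 h=35  …111111[1]01010|
27) q1 h=34  …111111[1]101010|
28) q0 h=33  …111111[1]010101…

33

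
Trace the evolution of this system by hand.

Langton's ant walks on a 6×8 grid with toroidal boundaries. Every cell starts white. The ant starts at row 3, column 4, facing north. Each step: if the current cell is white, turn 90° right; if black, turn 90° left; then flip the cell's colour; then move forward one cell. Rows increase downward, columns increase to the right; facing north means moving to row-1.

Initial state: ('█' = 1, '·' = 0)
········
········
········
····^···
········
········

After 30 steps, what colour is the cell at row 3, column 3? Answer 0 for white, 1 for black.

0

0) ········
········
········
····^···
········
········
1) ········
········
········
····█>··
········
········
2) ········
········
········
····██··
·····v··
········
3) ········
········
········
····██··
····<█··
········
4) ········
········
········
····^█··
····██··
········
5) ········
········
········
···<·█··
····██··
········
6) ········
········
···^····
···█·█··
····██··
········
7) ········
········
···█>···
···█·█··
····██··
········
8) ········
········
···██···
···█v█··
····██··
········
9) ········
········
···██···
···<██··
····██··
········
10) ········
········
···██···
····██··
···v██··
········
11) ········
········
···██···
····██··
··<███··
········
12) ········
········
···██···
··^·██··
··████··
········
13) ········
········
···██···
··█>██··
··████··
········
14) ········
········
···██···
··████··
··█v██··
········
15) ········
········
···██···
··████··
··█·>█··
········
16) ········
········
···██···
··██^█··
··█··█··
········
17) ········
········
···██···
··█<·█··
··█··█··
········
18) ········
········
···██···
··█··█··
··█v·█··
········
19) ········
········
···██···
··█··█··
··<█·█··
········
20) ········
········
···██···
··█··█··
···█·█··
··v·····
21) ········
········
···██···
··█··█··
···█·█··
·<█·····
22) ········
········
···██···
··█··█··
·^·█·█··
·██·····
23) ········
········
···██···
··█··█··
·█>█·█··
·██·····
24) ········
········
···██···
··█··█··
·███·█··
·█v·····
25) ········
········
···██···
··█··█··
·███·█··
·█·>····
26) ···v····
········
···██···
··█··█··
·███·█··
·█·█····
27) ··<█····
········
···██···
··█··█··
·███·█··
·█·█····
28) ··██····
········
···██···
··█··█··
·███·█··
·█^█····
29) ··██····
········
···██···
··█··█··
·███·█··
·██>····
30) ··██····
········
···██···
··█··█··
·██^·█··
·██·····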